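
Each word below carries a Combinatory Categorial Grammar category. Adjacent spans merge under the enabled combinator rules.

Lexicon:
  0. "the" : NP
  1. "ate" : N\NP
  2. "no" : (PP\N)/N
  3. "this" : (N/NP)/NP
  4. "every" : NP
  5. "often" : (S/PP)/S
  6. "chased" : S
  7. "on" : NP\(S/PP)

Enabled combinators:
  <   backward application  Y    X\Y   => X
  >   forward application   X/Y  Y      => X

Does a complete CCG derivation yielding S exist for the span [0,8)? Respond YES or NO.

NO

NP N\NP (PP\N)/N (N/NP)/NP NP (S/PP)/S S NP\(S/PP)
CKY chart[0,8] = {PP}; S ∉ chart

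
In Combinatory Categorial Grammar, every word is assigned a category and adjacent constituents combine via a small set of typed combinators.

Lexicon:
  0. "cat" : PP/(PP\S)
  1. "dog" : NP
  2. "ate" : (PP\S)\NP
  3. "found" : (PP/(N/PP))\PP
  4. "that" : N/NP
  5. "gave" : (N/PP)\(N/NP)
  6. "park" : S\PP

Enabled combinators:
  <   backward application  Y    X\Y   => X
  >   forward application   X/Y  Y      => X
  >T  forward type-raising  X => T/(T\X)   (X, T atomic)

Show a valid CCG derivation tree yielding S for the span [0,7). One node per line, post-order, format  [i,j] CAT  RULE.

[0,7] S   <
  [0,6] PP   >
    [0,4] PP/(N/PP)   <
      [0,3] PP   >
        [0,1] "cat" : PP/(PP\S)
        [1,3] PP\S   <
          [1,2] "dog" : NP
          [2,3] "ate" : (PP\S)\NP
      [3,4] "found" : (PP/(N/PP))\PP
    [4,6] N/PP   <
      [4,5] "that" : N/NP
      [5,6] "gave" : (N/PP)\(N/NP)
  [6,7] "park" : S\PP

[0,1] PP/(PP\S)  lex  "cat"
[1,2] NP  lex  "dog"
[2,3] (PP\S)\NP  lex  "ate"
[1,3] PP\S  <  k=2
[0,3] PP  >  k=1
[3,4] (PP/(N/PP))\PP  lex  "found"
[0,4] PP/(N/PP)  <  k=3
[4,5] N/NP  lex  "that"
[5,6] (N/PP)\(N/NP)  lex  "gave"
[4,6] N/PP  <  k=5
[0,6] PP  >  k=4
[6,7] S\PP  lex  "park"
[0,7] S  <  k=6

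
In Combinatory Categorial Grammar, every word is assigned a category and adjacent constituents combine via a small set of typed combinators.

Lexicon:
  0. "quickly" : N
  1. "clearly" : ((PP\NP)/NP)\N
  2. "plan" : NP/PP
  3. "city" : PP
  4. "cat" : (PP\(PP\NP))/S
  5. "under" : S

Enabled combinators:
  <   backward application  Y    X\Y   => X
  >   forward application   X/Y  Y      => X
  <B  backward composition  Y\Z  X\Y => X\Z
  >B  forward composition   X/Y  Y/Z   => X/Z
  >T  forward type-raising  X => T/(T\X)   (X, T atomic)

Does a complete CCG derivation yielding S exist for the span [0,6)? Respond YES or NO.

NO

N ((PP\NP)/NP)\N NP/PP PP (PP\(PP\NP))/S S
CKY chart[0,6] = {N/(N\PP), NP/(NP\PP), PP, PP/(PP\PP), S/(S\PP)}; S ∉ chart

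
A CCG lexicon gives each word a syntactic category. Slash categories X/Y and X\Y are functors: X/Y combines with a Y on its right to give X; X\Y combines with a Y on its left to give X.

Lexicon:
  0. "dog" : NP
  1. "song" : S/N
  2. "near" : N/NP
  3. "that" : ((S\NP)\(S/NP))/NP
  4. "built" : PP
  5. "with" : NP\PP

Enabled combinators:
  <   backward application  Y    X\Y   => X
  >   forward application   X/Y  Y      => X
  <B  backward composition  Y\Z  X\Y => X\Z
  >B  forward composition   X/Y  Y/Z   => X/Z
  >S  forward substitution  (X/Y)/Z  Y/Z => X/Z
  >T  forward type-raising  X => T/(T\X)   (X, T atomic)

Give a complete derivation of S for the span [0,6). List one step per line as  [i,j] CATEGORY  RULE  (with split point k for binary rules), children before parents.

[0,6] S   <
  [0,1] "dog" : NP
  [1,6] S\NP   <
    [1,3] S/NP   >B
      [1,2] "song" : S/N
      [2,3] "near" : N/NP
    [3,6] (S\NP)\(S/NP)   >
      [3,4] "that" : ((S\NP)\(S/NP))/NP
      [4,6] NP   <
        [4,5] "built" : PP
        [5,6] "with" : NP\PP

[0,1] NP  lex  "dog"
[1,2] S/N  lex  "song"
[2,3] N/NP  lex  "near"
[1,3] S/NP  >B  k=2
[3,4] ((S\NP)\(S/NP))/NP  lex  "that"
[4,5] PP  lex  "built"
[5,6] NP\PP  lex  "with"
[4,6] NP  <  k=5
[3,6] (S\NP)\(S/NP)  >  k=4
[1,6] S\NP  <  k=3
[0,6] S  <  k=1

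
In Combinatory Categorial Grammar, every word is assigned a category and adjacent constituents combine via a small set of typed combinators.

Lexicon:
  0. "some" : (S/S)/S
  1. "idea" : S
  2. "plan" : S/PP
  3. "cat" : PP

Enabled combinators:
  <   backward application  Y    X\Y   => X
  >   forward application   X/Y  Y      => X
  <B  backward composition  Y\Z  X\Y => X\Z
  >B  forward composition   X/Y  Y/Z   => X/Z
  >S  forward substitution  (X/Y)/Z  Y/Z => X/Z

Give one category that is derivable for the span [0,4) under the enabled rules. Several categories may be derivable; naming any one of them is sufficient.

S

[0,4] S   >
  [0,3] S/PP   >B
    [0,2] S/S   >
      [0,1] "some" : (S/S)/S
      [1,2] "idea" : S
    [2,3] "plan" : S/PP
  [3,4] "cat" : PP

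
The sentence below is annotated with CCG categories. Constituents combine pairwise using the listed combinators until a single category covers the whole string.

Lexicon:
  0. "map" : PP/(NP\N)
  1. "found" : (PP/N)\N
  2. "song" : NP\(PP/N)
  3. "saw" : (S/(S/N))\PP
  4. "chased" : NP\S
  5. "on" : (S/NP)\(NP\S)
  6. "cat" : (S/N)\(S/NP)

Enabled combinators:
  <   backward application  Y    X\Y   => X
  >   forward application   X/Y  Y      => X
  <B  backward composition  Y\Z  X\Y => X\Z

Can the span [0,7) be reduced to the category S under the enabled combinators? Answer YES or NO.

YES

[0,7] S   >
  [0,4] S/(S/N)   <
    [0,3] PP   >
      [0,1] "map" : PP/(NP\N)
      [1,3] NP\N   <B
        [1,2] "found" : (PP/N)\N
        [2,3] "song" : NP\(PP/N)
    [3,4] "saw" : (S/(S/N))\PP
  [4,7] S/N   <
    [4,6] S/NP   <
      [4,5] "chased" : NP\S
      [5,6] "on" : (S/NP)\(NP\S)
    [6,7] "cat" : (S/N)\(S/NP)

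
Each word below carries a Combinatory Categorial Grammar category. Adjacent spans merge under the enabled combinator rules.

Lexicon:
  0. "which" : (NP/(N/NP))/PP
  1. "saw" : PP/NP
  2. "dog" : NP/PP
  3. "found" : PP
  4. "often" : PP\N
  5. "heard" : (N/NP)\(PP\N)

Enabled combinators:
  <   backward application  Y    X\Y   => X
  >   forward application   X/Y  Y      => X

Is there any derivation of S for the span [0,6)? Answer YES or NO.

NO

(NP/(N/NP))/PP PP/NP NP/PP PP PP\N (N/NP)\(PP\N)
CKY chart[0,6] = {NP}; S ∉ chart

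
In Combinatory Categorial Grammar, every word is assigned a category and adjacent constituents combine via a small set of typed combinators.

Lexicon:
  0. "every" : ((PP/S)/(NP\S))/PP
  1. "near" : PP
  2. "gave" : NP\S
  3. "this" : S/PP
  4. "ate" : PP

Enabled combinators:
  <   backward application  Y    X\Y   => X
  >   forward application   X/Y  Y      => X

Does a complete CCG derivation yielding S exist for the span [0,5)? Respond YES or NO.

NO

((PP/S)/(NP\S))/PP PP NP\S S/PP PP
CKY chart[0,5] = {PP}; S ∉ chart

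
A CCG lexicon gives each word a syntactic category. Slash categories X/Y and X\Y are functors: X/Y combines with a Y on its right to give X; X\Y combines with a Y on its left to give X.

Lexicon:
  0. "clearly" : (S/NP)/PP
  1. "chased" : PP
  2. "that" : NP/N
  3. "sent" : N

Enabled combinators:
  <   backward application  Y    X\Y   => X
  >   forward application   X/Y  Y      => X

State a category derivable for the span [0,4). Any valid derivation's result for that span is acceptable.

[0,4] S   >
  [0,2] S/NP   >
    [0,1] "clearly" : (S/NP)/PP
    [1,2] "chased" : PP
  [2,4] NP   >
    [2,3] "that" : NP/N
    [3,4] "sent" : N

S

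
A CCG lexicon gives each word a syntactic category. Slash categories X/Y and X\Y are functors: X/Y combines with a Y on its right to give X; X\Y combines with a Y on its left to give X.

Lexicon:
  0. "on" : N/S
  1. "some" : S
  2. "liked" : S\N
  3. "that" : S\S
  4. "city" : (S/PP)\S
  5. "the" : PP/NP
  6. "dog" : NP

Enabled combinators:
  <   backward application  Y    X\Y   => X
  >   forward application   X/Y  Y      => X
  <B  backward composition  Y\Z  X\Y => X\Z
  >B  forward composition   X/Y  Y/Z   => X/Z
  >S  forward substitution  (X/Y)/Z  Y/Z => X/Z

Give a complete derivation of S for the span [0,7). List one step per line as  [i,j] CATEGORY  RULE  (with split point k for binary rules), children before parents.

[0,7] S   >
  [0,5] S/PP   <
    [0,4] S   <
      [0,2] N   >
        [0,1] "on" : N/S
        [1,2] "some" : S
      [2,4] S\N   <B
        [2,3] "liked" : S\N
        [3,4] "that" : S\S
    [4,5] "city" : (S/PP)\S
  [5,7] PP   >
    [5,6] "the" : PP/NP
    [6,7] "dog" : NP

[0,1] N/S  lex  "on"
[1,2] S  lex  "some"
[0,2] N  >  k=1
[2,3] S\N  lex  "liked"
[3,4] S\S  lex  "that"
[2,4] S\N  <B  k=3
[0,4] S  <  k=2
[4,5] (S/PP)\S  lex  "city"
[0,5] S/PP  <  k=4
[5,6] PP/NP  lex  "the"
[6,7] NP  lex  "dog"
[5,7] PP  >  k=6
[0,7] S  >  k=5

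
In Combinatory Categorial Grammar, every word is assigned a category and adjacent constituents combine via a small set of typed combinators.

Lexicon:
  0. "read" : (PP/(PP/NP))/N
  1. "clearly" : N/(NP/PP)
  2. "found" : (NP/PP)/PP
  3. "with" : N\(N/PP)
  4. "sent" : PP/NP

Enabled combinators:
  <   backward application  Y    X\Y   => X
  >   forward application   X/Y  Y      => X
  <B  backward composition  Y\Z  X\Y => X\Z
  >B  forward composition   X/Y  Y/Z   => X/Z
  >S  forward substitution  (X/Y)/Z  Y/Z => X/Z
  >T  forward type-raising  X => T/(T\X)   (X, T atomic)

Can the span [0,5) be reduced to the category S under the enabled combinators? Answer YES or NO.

NO

(PP/(PP/NP))/N N/(NP/PP) (NP/PP)/PP N\(N/PP) PP/NP
CKY chart[0,5] = {N/(N\PP), NP/(NP\PP), PP, PP/(PP\PP), S/(S\PP)}; S ∉ chart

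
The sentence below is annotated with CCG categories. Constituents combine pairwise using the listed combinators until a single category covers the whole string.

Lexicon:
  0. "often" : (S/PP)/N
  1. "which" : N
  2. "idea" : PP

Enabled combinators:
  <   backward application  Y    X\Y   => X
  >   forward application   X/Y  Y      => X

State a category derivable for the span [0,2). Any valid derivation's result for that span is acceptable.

S/PP

[0,3] S   >
  [0,2] S/PP   >
    [0,1] "often" : (S/PP)/N
    [1,2] "which" : N
  [2,3] "idea" : PP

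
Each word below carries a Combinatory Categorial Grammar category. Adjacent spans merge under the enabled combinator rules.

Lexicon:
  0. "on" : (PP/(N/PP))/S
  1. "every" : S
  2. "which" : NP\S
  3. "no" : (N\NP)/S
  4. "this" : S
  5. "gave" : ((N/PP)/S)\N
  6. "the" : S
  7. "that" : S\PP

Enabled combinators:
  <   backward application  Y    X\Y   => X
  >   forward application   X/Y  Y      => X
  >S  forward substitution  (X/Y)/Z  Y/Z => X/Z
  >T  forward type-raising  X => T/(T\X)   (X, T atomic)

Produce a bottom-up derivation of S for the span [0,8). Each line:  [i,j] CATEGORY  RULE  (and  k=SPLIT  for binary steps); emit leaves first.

[0,8] S   <
  [0,7] PP   >
    [0,6] PP/S   >S
      [0,1] "on" : (PP/(N/PP))/S
      [1,6] (N/PP)/S   <
        [1,5] N   <
          [1,3] NP   <
            [1,2] "every" : S
            [2,3] "which" : NP\S
          [3,5] N\NP   >
            [3,4] "no" : (N\NP)/S
            [4,5] "this" : S
        [5,6] "gave" : ((N/PP)/S)\N
    [6,7] "the" : S
  [7,8] "that" : S\PP

[0,1] (PP/(N/PP))/S  lex  "on"
[1,2] S  lex  "every"
[2,3] NP\S  lex  "which"
[1,3] NP  <  k=2
[3,4] (N\NP)/S  lex  "no"
[4,5] S  lex  "this"
[3,5] N\NP  >  k=4
[1,5] N  <  k=3
[5,6] ((N/PP)/S)\N  lex  "gave"
[1,6] (N/PP)/S  <  k=5
[0,6] PP/S  >S  k=1
[6,7] S  lex  "the"
[0,7] PP  >  k=6
[7,8] S\PP  lex  "that"
[0,8] S  <  k=7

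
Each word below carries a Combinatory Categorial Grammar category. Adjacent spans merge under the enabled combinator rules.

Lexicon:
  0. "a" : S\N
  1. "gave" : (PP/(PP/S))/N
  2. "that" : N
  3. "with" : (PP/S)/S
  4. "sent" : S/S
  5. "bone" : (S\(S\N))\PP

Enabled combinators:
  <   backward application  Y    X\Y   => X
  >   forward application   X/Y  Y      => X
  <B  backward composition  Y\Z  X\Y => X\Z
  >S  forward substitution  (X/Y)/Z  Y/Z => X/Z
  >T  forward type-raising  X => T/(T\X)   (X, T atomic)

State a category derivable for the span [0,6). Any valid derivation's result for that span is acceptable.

[0,6] S   <
  [0,1] "a" : S\N
  [1,6] S\(S\N)   <
    [1,5] PP   >
      [1,3] PP/(PP/S)   >
        [1,2] "gave" : (PP/(PP/S))/N
        [2,3] "that" : N
      [3,5] PP/S   >S
        [3,4] "with" : (PP/S)/S
        [4,5] "sent" : S/S
    [5,6] "bone" : (S\(S\N))\PP

S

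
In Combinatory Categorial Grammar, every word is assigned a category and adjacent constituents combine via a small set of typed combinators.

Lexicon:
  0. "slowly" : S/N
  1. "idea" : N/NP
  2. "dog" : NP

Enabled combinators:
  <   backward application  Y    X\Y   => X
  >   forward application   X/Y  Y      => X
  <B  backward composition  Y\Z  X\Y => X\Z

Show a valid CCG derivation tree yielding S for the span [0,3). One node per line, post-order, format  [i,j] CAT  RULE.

[0,1] S/N  lex  "slowly"
[1,2] N/NP  lex  "idea"
[2,3] NP  lex  "dog"
[1,3] N  >  k=2
[0,3] S  >  k=1

[0,3] S   >
  [0,1] "slowly" : S/N
  [1,3] N   >
    [1,2] "idea" : N/NP
    [2,3] "dog" : NP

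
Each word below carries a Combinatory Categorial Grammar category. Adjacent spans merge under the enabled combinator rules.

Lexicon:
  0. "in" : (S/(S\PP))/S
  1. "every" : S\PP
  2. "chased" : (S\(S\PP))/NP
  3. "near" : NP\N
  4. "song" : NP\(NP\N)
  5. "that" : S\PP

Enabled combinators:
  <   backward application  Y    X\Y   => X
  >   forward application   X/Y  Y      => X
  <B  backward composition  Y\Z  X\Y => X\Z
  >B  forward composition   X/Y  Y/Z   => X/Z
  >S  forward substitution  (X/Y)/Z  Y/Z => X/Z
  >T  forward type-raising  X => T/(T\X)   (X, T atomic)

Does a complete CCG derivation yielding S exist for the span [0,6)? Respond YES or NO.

YES

[0,6] S   >
  [0,5] S/(S\PP)   >
    [0,1] "in" : (S/(S\PP))/S
    [1,5] S   <
      [1,2] "every" : S\PP
      [2,5] S\(S\PP)   >
        [2,3] "chased" : (S\(S\PP))/NP
        [3,5] NP   <
          [3,4] "near" : NP\N
          [4,5] "song" : NP\(NP\N)
  [5,6] "that" : S\PP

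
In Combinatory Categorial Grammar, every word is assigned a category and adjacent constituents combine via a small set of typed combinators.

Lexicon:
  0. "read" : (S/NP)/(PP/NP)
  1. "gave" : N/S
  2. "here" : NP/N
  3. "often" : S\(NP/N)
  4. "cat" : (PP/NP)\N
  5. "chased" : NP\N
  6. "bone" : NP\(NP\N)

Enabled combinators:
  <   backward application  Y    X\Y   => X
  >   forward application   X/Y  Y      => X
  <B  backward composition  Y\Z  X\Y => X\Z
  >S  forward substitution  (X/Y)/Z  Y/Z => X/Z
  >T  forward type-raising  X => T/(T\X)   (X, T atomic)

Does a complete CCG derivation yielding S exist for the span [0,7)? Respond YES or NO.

[0,7] S   >
  [0,5] S/NP   >
    [0,1] "read" : (S/NP)/(PP/NP)
    [1,5] PP/NP   <
      [1,4] N   >
        [1,2] "gave" : N/S
        [2,4] S   <
          [2,3] "here" : NP/N
          [3,4] "often" : S\(NP/N)
      [4,5] "cat" : (PP/NP)\N
  [5,7] NP   <
    [5,6] "chased" : NP\N
    [6,7] "bone" : NP\(NP\N)

YES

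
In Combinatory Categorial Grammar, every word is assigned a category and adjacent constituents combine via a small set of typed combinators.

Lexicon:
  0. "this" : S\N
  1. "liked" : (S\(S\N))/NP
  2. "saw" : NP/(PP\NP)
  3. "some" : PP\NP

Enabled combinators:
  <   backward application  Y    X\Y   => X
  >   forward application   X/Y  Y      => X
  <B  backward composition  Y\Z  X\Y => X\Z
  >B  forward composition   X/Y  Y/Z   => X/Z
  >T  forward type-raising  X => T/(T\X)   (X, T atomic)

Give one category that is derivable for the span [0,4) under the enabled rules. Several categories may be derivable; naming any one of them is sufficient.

S

[0,4] S   <
  [0,1] "this" : S\N
  [1,4] S\(S\N)   >
    [1,2] "liked" : (S\(S\N))/NP
    [2,4] NP   >
      [2,3] "saw" : NP/(PP\NP)
      [3,4] "some" : PP\NP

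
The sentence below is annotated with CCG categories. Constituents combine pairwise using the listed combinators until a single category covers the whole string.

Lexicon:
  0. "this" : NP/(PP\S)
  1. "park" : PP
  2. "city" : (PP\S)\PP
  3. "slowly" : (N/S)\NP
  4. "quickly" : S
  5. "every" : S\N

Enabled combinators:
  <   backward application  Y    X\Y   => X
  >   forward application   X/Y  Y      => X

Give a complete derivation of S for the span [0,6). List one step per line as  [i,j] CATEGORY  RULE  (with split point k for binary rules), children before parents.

[0,1] NP/(PP\S)  lex  "this"
[1,2] PP  lex  "park"
[2,3] (PP\S)\PP  lex  "city"
[1,3] PP\S  <  k=2
[0,3] NP  >  k=1
[3,4] (N/S)\NP  lex  "slowly"
[0,4] N/S  <  k=3
[4,5] S  lex  "quickly"
[0,5] N  >  k=4
[5,6] S\N  lex  "every"
[0,6] S  <  k=5

[0,6] S   <
  [0,5] N   >
    [0,4] N/S   <
      [0,3] NP   >
        [0,1] "this" : NP/(PP\S)
        [1,3] PP\S   <
          [1,2] "park" : PP
          [2,3] "city" : (PP\S)\PP
      [3,4] "slowly" : (N/S)\NP
    [4,5] "quickly" : S
  [5,6] "every" : S\N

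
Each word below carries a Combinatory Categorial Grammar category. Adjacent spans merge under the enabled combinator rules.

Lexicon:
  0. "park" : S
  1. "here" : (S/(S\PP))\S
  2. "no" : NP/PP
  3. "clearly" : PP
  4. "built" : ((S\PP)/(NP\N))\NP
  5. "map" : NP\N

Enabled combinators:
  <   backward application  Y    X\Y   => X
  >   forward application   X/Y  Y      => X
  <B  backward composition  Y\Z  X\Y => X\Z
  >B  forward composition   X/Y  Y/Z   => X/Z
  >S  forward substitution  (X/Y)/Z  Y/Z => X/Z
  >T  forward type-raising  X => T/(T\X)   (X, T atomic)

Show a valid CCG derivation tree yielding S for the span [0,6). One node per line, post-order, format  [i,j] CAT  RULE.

[0,6] S   >
  [0,2] S/(S\PP)   <
    [0,1] "park" : S
    [1,2] "here" : (S/(S\PP))\S
  [2,6] S\PP   >
    [2,5] (S\PP)/(NP\N)   <
      [2,4] NP   >
        [2,3] "no" : NP/PP
        [3,4] "clearly" : PP
      [4,5] "built" : ((S\PP)/(NP\N))\NP
    [5,6] "map" : NP\N

[0,1] S  lex  "park"
[1,2] (S/(S\PP))\S  lex  "here"
[0,2] S/(S\PP)  <  k=1
[2,3] NP/PP  lex  "no"
[3,4] PP  lex  "clearly"
[2,4] NP  >  k=3
[4,5] ((S\PP)/(NP\N))\NP  lex  "built"
[2,5] (S\PP)/(NP\N)  <  k=4
[5,6] NP\N  lex  "map"
[2,6] S\PP  >  k=5
[0,6] S  >  k=2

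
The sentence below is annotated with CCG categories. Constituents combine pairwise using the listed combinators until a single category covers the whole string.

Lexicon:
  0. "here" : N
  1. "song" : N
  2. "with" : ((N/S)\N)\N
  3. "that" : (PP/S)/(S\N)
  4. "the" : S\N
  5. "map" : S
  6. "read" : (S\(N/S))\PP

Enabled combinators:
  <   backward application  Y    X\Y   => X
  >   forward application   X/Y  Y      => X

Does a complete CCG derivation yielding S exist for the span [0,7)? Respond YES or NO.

[0,7] S   <
  [0,3] N/S   <
    [0,1] "here" : N
    [1,3] (N/S)\N   <
      [1,2] "song" : N
      [2,3] "with" : ((N/S)\N)\N
  [3,7] S\(N/S)   <
    [3,6] PP   >
      [3,5] PP/S   >
        [3,4] "that" : (PP/S)/(S\N)
        [4,5] "the" : S\N
      [5,6] "map" : S
    [6,7] "read" : (S\(N/S))\PP

YES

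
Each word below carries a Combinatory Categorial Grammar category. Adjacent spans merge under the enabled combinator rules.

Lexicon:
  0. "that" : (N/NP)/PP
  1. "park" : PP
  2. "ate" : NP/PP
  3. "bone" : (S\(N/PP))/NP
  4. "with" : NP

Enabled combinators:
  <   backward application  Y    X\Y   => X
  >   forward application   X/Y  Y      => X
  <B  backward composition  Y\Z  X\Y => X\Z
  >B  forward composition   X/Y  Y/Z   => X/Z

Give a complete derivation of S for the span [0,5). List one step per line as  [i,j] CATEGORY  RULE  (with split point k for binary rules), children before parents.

[0,5] S   <
  [0,3] N/PP   >B
    [0,2] N/NP   >
      [0,1] "that" : (N/NP)/PP
      [1,2] "park" : PP
    [2,3] "ate" : NP/PP
  [3,5] S\(N/PP)   >
    [3,4] "bone" : (S\(N/PP))/NP
    [4,5] "with" : NP

[0,1] (N/NP)/PP  lex  "that"
[1,2] PP  lex  "park"
[0,2] N/NP  >  k=1
[2,3] NP/PP  lex  "ate"
[0,3] N/PP  >B  k=2
[3,4] (S\(N/PP))/NP  lex  "bone"
[4,5] NP  lex  "with"
[3,5] S\(N/PP)  >  k=4
[0,5] S  <  k=3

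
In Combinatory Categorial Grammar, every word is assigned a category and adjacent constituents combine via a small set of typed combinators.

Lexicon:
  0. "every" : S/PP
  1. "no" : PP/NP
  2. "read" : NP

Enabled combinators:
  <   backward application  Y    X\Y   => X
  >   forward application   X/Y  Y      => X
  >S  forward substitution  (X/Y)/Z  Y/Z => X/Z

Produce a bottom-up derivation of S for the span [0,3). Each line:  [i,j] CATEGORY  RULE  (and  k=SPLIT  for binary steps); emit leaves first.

[0,1] S/PP  lex  "every"
[1,2] PP/NP  lex  "no"
[2,3] NP  lex  "read"
[1,3] PP  >  k=2
[0,3] S  >  k=1

[0,3] S   >
  [0,1] "every" : S/PP
  [1,3] PP   >
    [1,2] "no" : PP/NP
    [2,3] "read" : NP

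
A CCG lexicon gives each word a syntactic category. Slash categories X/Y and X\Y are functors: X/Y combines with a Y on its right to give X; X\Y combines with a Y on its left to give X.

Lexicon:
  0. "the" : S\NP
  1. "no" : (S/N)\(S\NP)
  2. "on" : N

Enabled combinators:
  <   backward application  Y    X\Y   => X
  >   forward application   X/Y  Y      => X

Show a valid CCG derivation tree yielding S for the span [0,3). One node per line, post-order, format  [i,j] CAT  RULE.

[0,1] S\NP  lex  "the"
[1,2] (S/N)\(S\NP)  lex  "no"
[0,2] S/N  <  k=1
[2,3] N  lex  "on"
[0,3] S  >  k=2

[0,3] S   >
  [0,2] S/N   <
    [0,1] "the" : S\NP
    [1,2] "no" : (S/N)\(S\NP)
  [2,3] "on" : N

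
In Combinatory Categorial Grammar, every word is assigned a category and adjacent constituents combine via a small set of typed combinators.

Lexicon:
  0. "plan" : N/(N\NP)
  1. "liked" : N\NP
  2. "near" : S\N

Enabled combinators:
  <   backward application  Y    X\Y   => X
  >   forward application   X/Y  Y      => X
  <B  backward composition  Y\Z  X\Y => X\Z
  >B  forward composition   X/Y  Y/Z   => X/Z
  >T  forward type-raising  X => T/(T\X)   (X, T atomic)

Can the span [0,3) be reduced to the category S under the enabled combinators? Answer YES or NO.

[0,3] S   <
  [0,2] N   >
    [0,1] "plan" : N/(N\NP)
    [1,2] "liked" : N\NP
  [2,3] "near" : S\N

YES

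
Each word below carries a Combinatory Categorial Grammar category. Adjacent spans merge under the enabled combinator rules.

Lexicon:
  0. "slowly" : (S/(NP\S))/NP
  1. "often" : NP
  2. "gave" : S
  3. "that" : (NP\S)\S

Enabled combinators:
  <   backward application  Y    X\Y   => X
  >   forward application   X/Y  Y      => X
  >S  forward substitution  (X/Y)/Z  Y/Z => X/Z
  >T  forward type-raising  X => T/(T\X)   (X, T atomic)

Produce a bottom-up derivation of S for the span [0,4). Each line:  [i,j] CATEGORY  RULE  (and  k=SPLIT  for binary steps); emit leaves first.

[0,1] (S/(NP\S))/NP  lex  "slowly"
[1,2] NP  lex  "often"
[0,2] S/(NP\S)  >  k=1
[2,3] S  lex  "gave"
[3,4] (NP\S)\S  lex  "that"
[2,4] NP\S  <  k=3
[0,4] S  >  k=2

[0,4] S   >
  [0,2] S/(NP\S)   >
    [0,1] "slowly" : (S/(NP\S))/NP
    [1,2] "often" : NP
  [2,4] NP\S   <
    [2,3] "gave" : S
    [3,4] "that" : (NP\S)\S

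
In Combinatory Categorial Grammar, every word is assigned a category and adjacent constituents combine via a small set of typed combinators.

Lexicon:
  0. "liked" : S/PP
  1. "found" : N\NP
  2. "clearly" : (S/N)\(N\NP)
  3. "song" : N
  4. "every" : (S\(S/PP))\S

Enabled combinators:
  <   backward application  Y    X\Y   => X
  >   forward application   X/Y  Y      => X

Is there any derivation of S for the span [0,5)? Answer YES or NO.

[0,5] S   <
  [0,1] "liked" : S/PP
  [1,5] S\(S/PP)   <
    [1,4] S   >
      [1,3] S/N   <
        [1,2] "found" : N\NP
        [2,3] "clearly" : (S/N)\(N\NP)
      [3,4] "song" : N
    [4,5] "every" : (S\(S/PP))\S

YES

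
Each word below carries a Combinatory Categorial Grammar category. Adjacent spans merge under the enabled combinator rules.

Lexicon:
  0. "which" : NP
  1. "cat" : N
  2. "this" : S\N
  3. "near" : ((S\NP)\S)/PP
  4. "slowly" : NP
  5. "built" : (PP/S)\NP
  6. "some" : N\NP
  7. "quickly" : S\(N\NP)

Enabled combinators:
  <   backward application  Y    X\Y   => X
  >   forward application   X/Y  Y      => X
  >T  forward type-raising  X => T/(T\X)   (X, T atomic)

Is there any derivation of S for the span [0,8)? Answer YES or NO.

[0,8] S   <
  [0,1] "which" : NP
  [1,8] S\NP   <
    [1,3] S   <
      [1,2] "cat" : N
      [2,3] "this" : S\N
    [3,8] (S\NP)\S   >
      [3,4] "near" : ((S\NP)\S)/PP
      [4,8] PP   >
        [4,6] PP/S   <
          [4,5] "slowly" : NP
          [5,6] "built" : (PP/S)\NP
        [6,8] S   <
          [6,7] "some" : N\NP
          [7,8] "quickly" : S\(N\NP)

YES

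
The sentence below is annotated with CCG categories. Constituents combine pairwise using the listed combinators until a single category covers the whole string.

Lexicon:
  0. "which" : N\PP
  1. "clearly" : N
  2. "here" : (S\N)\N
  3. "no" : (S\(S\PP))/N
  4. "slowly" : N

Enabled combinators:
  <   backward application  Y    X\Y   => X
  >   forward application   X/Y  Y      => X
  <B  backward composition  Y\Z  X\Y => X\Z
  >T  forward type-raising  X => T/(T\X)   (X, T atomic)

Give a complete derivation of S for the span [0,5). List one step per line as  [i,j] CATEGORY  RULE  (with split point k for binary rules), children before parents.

[0,5] S   <
  [0,3] S\PP   <B
    [0,1] "which" : N\PP
    [1,3] S\N   <
      [1,2] "clearly" : N
      [2,3] "here" : (S\N)\N
  [3,5] S\(S\PP)   >
    [3,4] "no" : (S\(S\PP))/N
    [4,5] "slowly" : N

[0,1] N\PP  lex  "which"
[1,2] N  lex  "clearly"
[2,3] (S\N)\N  lex  "here"
[1,3] S\N  <  k=2
[0,3] S\PP  <B  k=1
[3,4] (S\(S\PP))/N  lex  "no"
[4,5] N  lex  "slowly"
[3,5] S\(S\PP)  >  k=4
[0,5] S  <  k=3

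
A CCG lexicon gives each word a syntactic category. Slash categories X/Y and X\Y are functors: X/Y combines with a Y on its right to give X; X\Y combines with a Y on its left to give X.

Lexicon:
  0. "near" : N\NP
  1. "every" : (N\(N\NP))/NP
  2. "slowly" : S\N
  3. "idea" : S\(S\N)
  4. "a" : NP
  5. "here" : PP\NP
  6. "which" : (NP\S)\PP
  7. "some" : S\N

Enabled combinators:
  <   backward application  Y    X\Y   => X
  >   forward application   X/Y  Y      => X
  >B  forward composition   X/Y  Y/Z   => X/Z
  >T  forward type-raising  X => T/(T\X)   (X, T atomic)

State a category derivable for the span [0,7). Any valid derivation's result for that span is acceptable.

[0,8] S   <
  [0,7] N   <
    [0,1] "near" : N\NP
    [1,7] N\(N\NP)   >
      [1,2] "every" : (N\(N\NP))/NP
      [2,7] NP   <
        [2,4] S   <
          [2,3] "slowly" : S\N
          [3,4] "idea" : S\(S\N)
        [4,7] NP\S   <
          [4,6] PP   >
            [4,5] PP/(PP\NP)   >T
              [4,5] "a" : NP
            [5,6] "here" : PP\NP
          [6,7] "which" : (NP\S)\PP
  [7,8] "some" : S\N

N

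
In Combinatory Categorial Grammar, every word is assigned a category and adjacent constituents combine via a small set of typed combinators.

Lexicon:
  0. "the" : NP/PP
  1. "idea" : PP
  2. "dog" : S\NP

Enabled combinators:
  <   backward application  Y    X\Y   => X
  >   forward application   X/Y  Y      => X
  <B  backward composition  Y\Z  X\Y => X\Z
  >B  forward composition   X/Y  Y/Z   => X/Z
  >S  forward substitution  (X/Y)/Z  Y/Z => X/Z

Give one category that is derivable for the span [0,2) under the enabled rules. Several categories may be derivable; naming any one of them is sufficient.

NP

[0,3] S   <
  [0,2] NP   >
    [0,1] "the" : NP/PP
    [1,2] "idea" : PP
  [2,3] "dog" : S\NP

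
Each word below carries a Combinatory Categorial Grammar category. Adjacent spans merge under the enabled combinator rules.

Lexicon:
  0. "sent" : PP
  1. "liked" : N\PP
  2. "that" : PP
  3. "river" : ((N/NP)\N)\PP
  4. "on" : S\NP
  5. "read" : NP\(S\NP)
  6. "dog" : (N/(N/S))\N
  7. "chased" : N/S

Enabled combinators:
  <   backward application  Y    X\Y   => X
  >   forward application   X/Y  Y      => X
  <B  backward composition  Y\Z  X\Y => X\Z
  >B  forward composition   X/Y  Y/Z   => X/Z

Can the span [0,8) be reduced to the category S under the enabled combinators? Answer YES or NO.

PP N\PP PP ((N/NP)\N)\PP S\NP NP\(S\NP) (N/(N/S))\N N/S
CKY chart[0,8] = {N}; S ∉ chart

NO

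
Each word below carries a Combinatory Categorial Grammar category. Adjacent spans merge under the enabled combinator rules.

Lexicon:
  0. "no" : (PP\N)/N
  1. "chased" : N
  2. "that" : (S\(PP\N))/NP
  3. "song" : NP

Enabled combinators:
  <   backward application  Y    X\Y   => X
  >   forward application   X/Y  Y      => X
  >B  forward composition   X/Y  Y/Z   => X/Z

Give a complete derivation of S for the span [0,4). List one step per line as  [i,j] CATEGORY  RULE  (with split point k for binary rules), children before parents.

[0,1] (PP\N)/N  lex  "no"
[1,2] N  lex  "chased"
[0,2] PP\N  >  k=1
[2,3] (S\(PP\N))/NP  lex  "that"
[3,4] NP  lex  "song"
[2,4] S\(PP\N)  >  k=3
[0,4] S  <  k=2

[0,4] S   <
  [0,2] PP\N   >
    [0,1] "no" : (PP\N)/N
    [1,2] "chased" : N
  [2,4] S\(PP\N)   >
    [2,3] "that" : (S\(PP\N))/NP
    [3,4] "song" : NP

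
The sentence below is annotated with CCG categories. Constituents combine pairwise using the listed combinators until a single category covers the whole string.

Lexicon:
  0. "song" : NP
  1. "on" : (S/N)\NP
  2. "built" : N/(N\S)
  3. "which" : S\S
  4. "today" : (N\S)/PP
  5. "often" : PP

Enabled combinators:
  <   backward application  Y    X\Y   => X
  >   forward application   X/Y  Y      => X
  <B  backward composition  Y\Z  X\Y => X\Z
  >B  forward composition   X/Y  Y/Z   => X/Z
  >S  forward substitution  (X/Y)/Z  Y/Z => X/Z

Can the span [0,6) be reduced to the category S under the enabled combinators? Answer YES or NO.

[0,6] S   >
  [0,2] S/N   <
    [0,1] "song" : NP
    [1,2] "on" : (S/N)\NP
  [2,6] N   >
    [2,3] "built" : N/(N\S)
    [3,6] N\S   <B
      [3,4] "which" : S\S
      [4,6] N\S   >
        [4,5] "today" : (N\S)/PP
        [5,6] "often" : PP

YES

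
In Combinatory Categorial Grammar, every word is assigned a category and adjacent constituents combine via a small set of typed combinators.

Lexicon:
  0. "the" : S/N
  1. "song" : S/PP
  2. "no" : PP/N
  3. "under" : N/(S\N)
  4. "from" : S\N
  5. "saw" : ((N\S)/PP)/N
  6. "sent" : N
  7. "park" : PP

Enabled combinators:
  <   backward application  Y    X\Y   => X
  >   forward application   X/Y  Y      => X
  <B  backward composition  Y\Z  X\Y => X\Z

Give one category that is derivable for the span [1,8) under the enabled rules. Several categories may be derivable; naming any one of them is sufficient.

N

[0,8] S   >
  [0,1] "the" : S/N
  [1,8] N   <
    [1,5] S   >
      [1,2] "song" : S/PP
      [2,5] PP   >
        [2,3] "no" : PP/N
        [3,5] N   >
          [3,4] "under" : N/(S\N)
          [4,5] "from" : S\N
    [5,8] N\S   >
      [5,7] (N\S)/PP   >
        [5,6] "saw" : ((N\S)/PP)/N
        [6,7] "sent" : N
      [7,8] "park" : PP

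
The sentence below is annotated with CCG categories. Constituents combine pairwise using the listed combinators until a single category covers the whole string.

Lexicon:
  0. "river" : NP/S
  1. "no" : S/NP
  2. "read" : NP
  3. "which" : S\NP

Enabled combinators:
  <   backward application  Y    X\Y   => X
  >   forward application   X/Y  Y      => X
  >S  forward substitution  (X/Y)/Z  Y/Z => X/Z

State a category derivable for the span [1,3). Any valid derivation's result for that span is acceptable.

S

[0,4] S   <
  [0,3] NP   >
    [0,1] "river" : NP/S
    [1,3] S   >
      [1,2] "no" : S/NP
      [2,3] "read" : NP
  [3,4] "which" : S\NP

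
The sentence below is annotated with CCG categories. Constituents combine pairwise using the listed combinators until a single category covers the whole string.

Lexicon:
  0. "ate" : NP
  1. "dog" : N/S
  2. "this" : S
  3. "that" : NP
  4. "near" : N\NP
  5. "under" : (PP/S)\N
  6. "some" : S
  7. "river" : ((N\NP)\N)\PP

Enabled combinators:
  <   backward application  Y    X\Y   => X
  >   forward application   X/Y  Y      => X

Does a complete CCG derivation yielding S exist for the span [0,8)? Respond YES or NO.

NP N/S S NP N\NP (PP/S)\N S ((N\NP)\N)\PP
CKY chart[0,8] = {N}; S ∉ chart

NO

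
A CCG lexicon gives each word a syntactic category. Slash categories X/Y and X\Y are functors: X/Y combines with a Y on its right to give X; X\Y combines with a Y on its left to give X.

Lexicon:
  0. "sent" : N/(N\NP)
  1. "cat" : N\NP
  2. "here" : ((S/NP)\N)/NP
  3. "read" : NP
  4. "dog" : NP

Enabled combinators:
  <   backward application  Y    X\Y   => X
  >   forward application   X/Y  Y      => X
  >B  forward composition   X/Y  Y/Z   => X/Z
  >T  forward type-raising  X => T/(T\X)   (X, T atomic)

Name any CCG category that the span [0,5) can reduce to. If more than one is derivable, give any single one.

S

[0,5] S   >
  [0,4] S/NP   <
    [0,2] N   >
      [0,1] "sent" : N/(N\NP)
      [1,2] "cat" : N\NP
    [2,4] (S/NP)\N   >
      [2,3] "here" : ((S/NP)\N)/NP
      [3,4] "read" : NP
  [4,5] "dog" : NP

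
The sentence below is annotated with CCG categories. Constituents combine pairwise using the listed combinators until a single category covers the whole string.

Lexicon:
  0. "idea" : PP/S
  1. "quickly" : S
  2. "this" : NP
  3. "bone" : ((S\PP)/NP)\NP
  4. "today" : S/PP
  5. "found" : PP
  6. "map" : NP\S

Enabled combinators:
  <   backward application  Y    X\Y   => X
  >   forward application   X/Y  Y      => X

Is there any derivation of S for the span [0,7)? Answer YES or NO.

YES

[0,7] S   <
  [0,2] PP   >
    [0,1] "idea" : PP/S
    [1,2] "quickly" : S
  [2,7] S\PP   >
    [2,4] (S\PP)/NP   <
      [2,3] "this" : NP
      [3,4] "bone" : ((S\PP)/NP)\NP
    [4,7] NP   <
      [4,6] S   >
        [4,5] "today" : S/PP
        [5,6] "found" : PP
      [6,7] "map" : NP\S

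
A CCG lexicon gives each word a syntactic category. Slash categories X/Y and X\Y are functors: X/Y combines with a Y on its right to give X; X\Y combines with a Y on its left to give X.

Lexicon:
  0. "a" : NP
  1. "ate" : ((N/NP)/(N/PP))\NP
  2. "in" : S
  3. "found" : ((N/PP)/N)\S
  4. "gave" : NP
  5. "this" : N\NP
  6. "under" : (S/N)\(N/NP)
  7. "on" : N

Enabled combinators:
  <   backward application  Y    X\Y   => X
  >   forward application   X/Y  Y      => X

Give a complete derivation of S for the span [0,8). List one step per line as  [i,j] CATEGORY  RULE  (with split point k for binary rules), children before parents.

[0,1] NP  lex  "a"
[1,2] ((N/NP)/(N/PP))\NP  lex  "ate"
[0,2] (N/NP)/(N/PP)  <  k=1
[2,3] S  lex  "in"
[3,4] ((N/PP)/N)\S  lex  "found"
[2,4] (N/PP)/N  <  k=3
[4,5] NP  lex  "gave"
[5,6] N\NP  lex  "this"
[4,6] N  <  k=5
[2,6] N/PP  >  k=4
[0,6] N/NP  >  k=2
[6,7] (S/N)\(N/NP)  lex  "under"
[0,7] S/N  <  k=6
[7,8] N  lex  "on"
[0,8] S  >  k=7

[0,8] S   >
  [0,7] S/N   <
    [0,6] N/NP   >
      [0,2] (N/NP)/(N/PP)   <
        [0,1] "a" : NP
        [1,2] "ate" : ((N/NP)/(N/PP))\NP
      [2,6] N/PP   >
        [2,4] (N/PP)/N   <
          [2,3] "in" : S
          [3,4] "found" : ((N/PP)/N)\S
        [4,6] N   <
          [4,5] "gave" : NP
          [5,6] "this" : N\NP
    [6,7] "under" : (S/N)\(N/NP)
  [7,8] "on" : N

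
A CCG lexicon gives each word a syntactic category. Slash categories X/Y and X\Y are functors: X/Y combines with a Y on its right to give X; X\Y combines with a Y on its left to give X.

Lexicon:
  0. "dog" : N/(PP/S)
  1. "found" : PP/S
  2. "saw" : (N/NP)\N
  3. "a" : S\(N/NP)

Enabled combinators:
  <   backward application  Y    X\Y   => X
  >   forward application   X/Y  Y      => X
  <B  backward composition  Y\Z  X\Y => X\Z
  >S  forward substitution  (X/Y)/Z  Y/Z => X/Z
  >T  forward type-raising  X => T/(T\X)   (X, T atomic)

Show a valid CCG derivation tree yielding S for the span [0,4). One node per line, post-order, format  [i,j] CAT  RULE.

[0,1] N/(PP/S)  lex  "dog"
[1,2] PP/S  lex  "found"
[0,2] N  >  k=1
[2,3] (N/NP)\N  lex  "saw"
[0,3] N/NP  <  k=2
[3,4] S\(N/NP)  lex  "a"
[0,4] S  <  k=3

[0,4] S   <
  [0,3] N/NP   <
    [0,2] N   >
      [0,1] "dog" : N/(PP/S)
      [1,2] "found" : PP/S
    [2,3] "saw" : (N/NP)\N
  [3,4] "a" : S\(N/NP)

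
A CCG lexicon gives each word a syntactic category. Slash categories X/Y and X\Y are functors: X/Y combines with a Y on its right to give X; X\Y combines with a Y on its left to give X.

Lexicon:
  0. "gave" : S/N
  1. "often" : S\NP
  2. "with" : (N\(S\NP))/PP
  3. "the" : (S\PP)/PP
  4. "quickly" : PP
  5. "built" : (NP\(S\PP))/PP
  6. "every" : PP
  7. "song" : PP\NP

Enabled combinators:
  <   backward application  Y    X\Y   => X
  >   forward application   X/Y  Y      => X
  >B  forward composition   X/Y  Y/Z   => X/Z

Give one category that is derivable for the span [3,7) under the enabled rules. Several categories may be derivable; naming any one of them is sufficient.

NP

[0,8] S   >
  [0,1] "gave" : S/N
  [1,8] N   <
    [1,2] "often" : S\NP
    [2,8] N\(S\NP)   >
      [2,3] "with" : (N\(S\NP))/PP
      [3,8] PP   <
        [3,7] NP   <
          [3,5] S\PP   >
            [3,4] "the" : (S\PP)/PP
            [4,5] "quickly" : PP
          [5,7] NP\(S\PP)   >
            [5,6] "built" : (NP\(S\PP))/PP
            [6,7] "every" : PP
        [7,8] "song" : PP\NP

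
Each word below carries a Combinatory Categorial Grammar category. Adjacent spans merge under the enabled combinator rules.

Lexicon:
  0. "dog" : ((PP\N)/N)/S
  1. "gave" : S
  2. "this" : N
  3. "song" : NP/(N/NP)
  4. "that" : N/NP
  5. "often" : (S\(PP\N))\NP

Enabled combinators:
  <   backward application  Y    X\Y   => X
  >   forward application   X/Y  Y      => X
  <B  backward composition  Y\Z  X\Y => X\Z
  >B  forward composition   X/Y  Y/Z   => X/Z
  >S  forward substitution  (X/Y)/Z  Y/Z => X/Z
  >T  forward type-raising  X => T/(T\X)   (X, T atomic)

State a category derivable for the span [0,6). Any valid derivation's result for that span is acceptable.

S

[0,6] S   <
  [0,3] PP\N   >
    [0,2] (PP\N)/N   >
      [0,1] "dog" : ((PP\N)/N)/S
      [1,2] "gave" : S
    [2,3] "this" : N
  [3,6] S\(PP\N)   <
    [3,5] NP   >
      [3,4] "song" : NP/(N/NP)
      [4,5] "that" : N/NP
    [5,6] "often" : (S\(PP\N))\NP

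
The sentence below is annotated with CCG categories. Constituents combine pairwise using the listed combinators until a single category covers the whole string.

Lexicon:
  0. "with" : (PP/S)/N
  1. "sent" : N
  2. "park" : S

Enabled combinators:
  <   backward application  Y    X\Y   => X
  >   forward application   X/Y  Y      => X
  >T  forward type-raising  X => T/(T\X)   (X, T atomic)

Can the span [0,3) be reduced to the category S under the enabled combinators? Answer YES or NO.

(PP/S)/N N S
CKY chart[0,3] = {N/(N\PP), NP/(NP\PP), PP, PP/(PP\PP), S/(S\PP)}; S ∉ chart

NO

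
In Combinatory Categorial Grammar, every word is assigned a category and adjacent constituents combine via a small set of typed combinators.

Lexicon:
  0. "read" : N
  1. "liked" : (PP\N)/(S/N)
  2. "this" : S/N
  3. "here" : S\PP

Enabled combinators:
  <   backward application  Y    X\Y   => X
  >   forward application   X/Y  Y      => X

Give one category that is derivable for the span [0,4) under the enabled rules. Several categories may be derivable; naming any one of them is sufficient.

[0,4] S   <
  [0,3] PP   <
    [0,1] "read" : N
    [1,3] PP\N   >
      [1,2] "liked" : (PP\N)/(S/N)
      [2,3] "this" : S/N
  [3,4] "here" : S\PP

S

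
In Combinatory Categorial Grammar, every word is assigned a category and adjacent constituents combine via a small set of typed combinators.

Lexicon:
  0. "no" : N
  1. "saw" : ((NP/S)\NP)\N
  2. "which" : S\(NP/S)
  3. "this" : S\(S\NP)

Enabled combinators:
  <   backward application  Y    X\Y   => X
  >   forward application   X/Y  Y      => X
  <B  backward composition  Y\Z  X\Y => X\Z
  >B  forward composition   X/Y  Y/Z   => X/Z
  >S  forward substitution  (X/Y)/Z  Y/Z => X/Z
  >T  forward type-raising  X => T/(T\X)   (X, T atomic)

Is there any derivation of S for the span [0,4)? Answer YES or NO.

[0,4] S   <
  [0,3] S\NP   <B
    [0,2] (NP/S)\NP   <
      [0,1] "no" : N
      [1,2] "saw" : ((NP/S)\NP)\N
    [2,3] "which" : S\(NP/S)
  [3,4] "this" : S\(S\NP)

YES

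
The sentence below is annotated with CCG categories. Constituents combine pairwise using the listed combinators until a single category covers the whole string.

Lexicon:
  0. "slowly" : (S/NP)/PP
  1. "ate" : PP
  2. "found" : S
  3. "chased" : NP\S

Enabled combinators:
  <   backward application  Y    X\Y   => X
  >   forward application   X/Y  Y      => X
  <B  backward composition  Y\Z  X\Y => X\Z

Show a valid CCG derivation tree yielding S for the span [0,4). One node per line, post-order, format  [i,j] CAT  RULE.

[0,1] (S/NP)/PP  lex  "slowly"
[1,2] PP  lex  "ate"
[0,2] S/NP  >  k=1
[2,3] S  lex  "found"
[3,4] NP\S  lex  "chased"
[2,4] NP  <  k=3
[0,4] S  >  k=2

[0,4] S   >
  [0,2] S/NP   >
    [0,1] "slowly" : (S/NP)/PP
    [1,2] "ate" : PP
  [2,4] NP   <
    [2,3] "found" : S
    [3,4] "chased" : NP\S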